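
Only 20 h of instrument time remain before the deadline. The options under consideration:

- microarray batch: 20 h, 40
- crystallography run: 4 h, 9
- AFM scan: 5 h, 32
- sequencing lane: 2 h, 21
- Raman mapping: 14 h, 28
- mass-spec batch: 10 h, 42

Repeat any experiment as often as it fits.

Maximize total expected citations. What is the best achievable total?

210

The ratio ordering already packs tightly: 10×sequencing lane, 20 h, 210.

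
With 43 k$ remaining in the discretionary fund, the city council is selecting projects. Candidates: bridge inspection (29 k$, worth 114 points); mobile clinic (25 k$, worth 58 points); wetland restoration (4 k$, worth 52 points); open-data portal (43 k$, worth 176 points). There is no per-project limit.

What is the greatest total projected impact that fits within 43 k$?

Taking 10×wetland restoration: 40 k$ used, 520 in projected impact.
Every other selection either busts 43 k$ or fails to beat 520.

520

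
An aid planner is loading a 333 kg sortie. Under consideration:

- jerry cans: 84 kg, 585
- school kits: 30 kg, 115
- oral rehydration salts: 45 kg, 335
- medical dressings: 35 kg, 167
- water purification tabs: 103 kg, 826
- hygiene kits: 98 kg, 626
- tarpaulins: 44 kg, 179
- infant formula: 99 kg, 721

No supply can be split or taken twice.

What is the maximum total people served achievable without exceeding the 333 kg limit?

Jerry cans + oral rehydration salts + water purification tabs + infant formula uses 331 of the 333 kg and totals 2467.
No other feasible combination exceeds 2467.

2467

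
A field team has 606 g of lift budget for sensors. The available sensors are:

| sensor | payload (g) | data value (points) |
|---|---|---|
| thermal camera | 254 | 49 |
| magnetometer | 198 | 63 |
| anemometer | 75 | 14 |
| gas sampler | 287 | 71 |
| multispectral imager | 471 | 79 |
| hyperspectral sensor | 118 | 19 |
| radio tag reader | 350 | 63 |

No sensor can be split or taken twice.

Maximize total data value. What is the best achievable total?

153

Greedy by ratio would take magnetometer + anemometer + gas sampler: 560 g used, total 148.
Dropping anemometer frees 75 g; slotting in hyperspectral sensor (118 g) lifts the total to 153 at 603 g.
Every other selection either busts 606 g or fails to beat 153.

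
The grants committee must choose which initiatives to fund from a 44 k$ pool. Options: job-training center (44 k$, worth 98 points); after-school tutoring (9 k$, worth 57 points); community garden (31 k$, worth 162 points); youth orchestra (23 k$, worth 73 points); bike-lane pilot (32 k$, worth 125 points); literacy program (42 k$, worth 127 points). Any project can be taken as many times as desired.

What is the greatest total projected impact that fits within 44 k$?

228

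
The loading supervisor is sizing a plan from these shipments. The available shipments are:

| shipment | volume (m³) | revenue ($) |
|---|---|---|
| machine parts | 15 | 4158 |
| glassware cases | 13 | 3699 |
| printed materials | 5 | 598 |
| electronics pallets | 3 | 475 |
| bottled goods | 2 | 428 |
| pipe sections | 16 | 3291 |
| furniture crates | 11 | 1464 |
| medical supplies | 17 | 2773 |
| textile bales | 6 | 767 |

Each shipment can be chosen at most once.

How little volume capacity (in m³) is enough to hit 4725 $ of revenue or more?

Minimise m³ subject to total revenue ≥ 4725.
Taking machine parts + printed materials gives 4756 (≥ 4725) for 20 m³.
Below 20 m³ the best achievable stays under 4725.

20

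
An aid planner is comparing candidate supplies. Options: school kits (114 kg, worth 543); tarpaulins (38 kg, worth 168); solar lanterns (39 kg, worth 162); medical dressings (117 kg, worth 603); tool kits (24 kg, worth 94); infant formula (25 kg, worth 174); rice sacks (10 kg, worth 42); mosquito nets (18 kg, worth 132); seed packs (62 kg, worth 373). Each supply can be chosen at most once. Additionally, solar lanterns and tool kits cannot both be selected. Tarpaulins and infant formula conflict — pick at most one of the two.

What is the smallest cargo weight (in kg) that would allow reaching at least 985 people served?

184

Need the lightest bundle worth ≥ 985.
medical dressings + tool kits + infant formula + mosquito nets reaches 1003 using 184 kg.
Any bundle with less than 184 kg falls short of 985.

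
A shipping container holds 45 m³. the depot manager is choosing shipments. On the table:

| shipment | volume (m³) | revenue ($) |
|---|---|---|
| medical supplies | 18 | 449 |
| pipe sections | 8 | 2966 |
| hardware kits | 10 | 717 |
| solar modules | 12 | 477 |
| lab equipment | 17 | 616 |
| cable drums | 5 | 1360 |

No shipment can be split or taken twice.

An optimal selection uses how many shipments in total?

4

Best achievable revenue is 5659.
For example pipe sections + hardware kits + lab equipment + cable drums achieves it, using 40 m³.
Any selection reaching 5659 contains exactly 4 shipments.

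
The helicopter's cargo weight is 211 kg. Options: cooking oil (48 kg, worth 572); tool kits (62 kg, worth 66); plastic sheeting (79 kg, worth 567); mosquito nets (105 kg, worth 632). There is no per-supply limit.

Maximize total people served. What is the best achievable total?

2288

4×cooking oil uses 192 of the 211 kg and totals 2288.
The spare 19 kg is too small for any remaining supply, and no exchange beats 2288.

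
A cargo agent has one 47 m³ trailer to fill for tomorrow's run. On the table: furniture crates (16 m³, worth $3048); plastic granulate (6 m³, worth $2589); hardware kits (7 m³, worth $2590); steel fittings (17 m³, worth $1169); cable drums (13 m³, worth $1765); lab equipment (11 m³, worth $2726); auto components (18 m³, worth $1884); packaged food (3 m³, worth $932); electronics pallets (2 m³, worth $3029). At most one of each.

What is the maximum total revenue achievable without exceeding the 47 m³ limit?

Best packing: furniture crates + plastic granulate + hardware kits + lab equipment + packaged food + electronics pallets — 45 m³, 14914 total.
No other feasible combination exceeds 14914.

14914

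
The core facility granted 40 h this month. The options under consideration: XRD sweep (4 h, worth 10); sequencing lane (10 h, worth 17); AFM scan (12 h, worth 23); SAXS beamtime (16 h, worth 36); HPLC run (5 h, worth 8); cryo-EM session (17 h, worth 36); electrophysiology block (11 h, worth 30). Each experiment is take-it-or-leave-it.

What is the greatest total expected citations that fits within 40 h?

89

Ranking by ratio (expected citations/h): electrophysiology block 2.73, XRD sweep 2.50, SAXS beamtime 2.25, cryo-EM session 2.12.
Filling by ratio: XRD sweep + SAXS beamtime + HPLC run + electrophysiology block for 84, with 4 h left unused.
The 9 h tied up in XRD sweep and HPLC run is better spent on AFM scan — total rises to 89 (39 h).
Nothing else within 40 h beats 89.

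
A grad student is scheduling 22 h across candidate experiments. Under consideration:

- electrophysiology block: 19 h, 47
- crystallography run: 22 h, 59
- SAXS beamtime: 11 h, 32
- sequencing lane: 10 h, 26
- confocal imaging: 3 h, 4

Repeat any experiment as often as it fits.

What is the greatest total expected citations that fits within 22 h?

64

The ratio ordering already packs tightly: 2×SAXS beamtime, 22 h, 64.
Every other selection either busts 22 h or fails to beat 64.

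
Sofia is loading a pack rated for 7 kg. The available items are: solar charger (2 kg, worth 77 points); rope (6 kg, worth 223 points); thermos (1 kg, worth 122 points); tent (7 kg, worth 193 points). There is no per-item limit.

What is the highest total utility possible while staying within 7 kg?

Taking 7×thermos: 7 kg used, 854 in utility.
Every other selection either busts 7 kg or fails to beat 854.

854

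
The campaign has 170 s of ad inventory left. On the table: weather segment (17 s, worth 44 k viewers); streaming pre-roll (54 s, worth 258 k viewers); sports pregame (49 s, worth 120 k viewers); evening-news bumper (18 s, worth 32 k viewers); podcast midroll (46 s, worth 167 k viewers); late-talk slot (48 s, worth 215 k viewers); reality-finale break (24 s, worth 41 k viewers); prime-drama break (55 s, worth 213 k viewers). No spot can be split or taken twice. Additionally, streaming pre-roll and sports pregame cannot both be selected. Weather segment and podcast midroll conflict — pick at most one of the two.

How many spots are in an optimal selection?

3

The maximum expected reach within 170 s is 686.
One optimal bundle: streaming pre-roll + late-talk slot + prime-drama break (157 s).
All optima have 3 spots.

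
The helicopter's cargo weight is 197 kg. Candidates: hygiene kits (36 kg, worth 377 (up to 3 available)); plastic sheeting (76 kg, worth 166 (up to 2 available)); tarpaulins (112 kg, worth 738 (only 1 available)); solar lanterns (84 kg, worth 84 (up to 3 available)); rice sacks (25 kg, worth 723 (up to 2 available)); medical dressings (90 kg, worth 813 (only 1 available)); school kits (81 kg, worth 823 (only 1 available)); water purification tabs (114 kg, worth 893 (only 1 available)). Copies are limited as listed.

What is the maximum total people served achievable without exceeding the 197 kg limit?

2646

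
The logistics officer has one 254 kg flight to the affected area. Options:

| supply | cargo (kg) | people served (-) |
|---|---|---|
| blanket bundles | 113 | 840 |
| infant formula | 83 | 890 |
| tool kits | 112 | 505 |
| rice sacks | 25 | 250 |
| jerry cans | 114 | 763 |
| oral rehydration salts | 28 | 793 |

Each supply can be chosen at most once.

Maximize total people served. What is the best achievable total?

By people served per kg: oral rehydration salts 28.32, infant formula 10.72, rice sacks 10.00 lead.
Taking blanket bundles + infant formula + rice sacks + oral rehydration salts: 249 kg used, 2773 in people served.
Runner-up infant formula + rice sacks + jerry cans + oral rehydration salts tops out at 2696.

2773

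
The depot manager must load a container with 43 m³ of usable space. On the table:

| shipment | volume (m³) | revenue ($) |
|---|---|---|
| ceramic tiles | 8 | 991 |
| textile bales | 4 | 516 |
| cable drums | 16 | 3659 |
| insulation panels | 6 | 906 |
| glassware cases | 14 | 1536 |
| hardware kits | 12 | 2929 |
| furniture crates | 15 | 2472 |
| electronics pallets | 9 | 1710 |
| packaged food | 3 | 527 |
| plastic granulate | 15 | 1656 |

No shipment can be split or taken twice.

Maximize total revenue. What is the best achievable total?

By revenue per m³: hardware kits 244.08, cable drums 228.69, electronics pallets 190.00, packaged food 175.67 lead.
The ratio heuristic lands on cable drums + hardware kits + electronics pallets + packaged food (8825) but leaves 3 m³ idle.
Dropping packaged food frees 3 m³; slotting in insulation panels (6 m³) lifts the total to 9204 at 43 m³.
Runner-up cable drums + hardware kits + furniture crates tops out at 9060.

9204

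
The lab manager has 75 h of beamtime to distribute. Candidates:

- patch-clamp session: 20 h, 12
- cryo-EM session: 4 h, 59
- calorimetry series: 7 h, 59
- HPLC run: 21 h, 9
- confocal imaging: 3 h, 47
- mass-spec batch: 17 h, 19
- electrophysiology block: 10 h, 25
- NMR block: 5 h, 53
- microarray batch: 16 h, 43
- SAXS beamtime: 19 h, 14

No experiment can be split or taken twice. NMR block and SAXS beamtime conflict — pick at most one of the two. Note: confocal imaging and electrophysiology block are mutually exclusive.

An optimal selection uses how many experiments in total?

7

Optimal total is 292.
One optimal bundle: patch-clamp session + cryo-EM session + calorimetry series + confocal imaging + mass-spec batch + NMR block + microarray batch (72 h).
Any selection reaching 292 contains exactly 7 experiments.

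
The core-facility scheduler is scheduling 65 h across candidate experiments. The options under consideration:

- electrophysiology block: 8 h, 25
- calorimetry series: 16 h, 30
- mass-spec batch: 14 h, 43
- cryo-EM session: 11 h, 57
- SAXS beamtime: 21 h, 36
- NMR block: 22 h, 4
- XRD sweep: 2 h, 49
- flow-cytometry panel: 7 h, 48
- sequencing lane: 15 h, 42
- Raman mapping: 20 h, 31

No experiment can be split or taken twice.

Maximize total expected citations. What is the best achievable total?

A density-first pass picks electrophysiology block + mass-spec batch + cryo-EM session + XRD sweep + flow-cytometry panel + sequencing lane — 264 at 57 h.
Replace electrophysiology block with calorimetry series: the trade gains 5 net, giving 269 at 65 h.

269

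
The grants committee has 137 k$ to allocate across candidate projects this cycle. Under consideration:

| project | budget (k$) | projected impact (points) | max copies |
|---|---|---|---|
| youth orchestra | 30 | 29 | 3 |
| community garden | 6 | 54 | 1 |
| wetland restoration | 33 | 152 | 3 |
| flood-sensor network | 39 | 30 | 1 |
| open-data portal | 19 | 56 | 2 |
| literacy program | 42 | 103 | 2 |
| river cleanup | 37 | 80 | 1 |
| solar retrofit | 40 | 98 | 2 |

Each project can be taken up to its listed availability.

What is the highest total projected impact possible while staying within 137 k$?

Ranking by ratio (projected impact/k$): community garden 9.00, wetland restoration 4.61, open-data portal 2.95.
Taking the top-ratio projects first gives community garden + 3×wetland restoration + open-data portal for 566 (124 k$).
Dropping community garden frees 6 k$; slotting in open-data portal (19 k$) lifts the total to 568 at 137 k$.
That's the maximum — no swap from here does better than 568.

568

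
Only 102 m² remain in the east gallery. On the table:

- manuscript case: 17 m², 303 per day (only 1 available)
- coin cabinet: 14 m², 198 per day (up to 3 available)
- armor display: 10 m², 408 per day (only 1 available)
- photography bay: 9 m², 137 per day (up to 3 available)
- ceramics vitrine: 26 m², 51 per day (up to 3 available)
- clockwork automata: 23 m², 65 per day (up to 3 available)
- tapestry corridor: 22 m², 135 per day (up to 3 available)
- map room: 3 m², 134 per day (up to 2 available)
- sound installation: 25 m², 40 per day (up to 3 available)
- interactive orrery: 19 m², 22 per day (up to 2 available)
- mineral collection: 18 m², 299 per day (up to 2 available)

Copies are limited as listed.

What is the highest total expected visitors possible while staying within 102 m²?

Filling by ratio: manuscript case + armor display + 3×photography bay + 2×map room + 2×mineral collection for 1988, with 6 m² left unused.
Dropping photography bay frees 9 m²; slotting in coin cabinet (14 m²) lifts the total to 2049 at 101 m².
No other feasible combination exceeds 2049.

2049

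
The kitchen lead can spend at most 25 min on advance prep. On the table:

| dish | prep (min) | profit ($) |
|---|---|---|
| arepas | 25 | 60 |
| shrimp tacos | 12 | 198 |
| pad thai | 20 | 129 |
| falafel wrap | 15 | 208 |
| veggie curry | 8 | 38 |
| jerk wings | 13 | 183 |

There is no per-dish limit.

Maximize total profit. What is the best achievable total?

396

Density check — shrimp tacos 16.50, jerk wings 14.08, falafel wrap 13.87, pad thai 6.45 are the best per min.
2×shrimp tacos uses 24 of the 25 min and totals 396.
Nothing else within 25 min beats 396.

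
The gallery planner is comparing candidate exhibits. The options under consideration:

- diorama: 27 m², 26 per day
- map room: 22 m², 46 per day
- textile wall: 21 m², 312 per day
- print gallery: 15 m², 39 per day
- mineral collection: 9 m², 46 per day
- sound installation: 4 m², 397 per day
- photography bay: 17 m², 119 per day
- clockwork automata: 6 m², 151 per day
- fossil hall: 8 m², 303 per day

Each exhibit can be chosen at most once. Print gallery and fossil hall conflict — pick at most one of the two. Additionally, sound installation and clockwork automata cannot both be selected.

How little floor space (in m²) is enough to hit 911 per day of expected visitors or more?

33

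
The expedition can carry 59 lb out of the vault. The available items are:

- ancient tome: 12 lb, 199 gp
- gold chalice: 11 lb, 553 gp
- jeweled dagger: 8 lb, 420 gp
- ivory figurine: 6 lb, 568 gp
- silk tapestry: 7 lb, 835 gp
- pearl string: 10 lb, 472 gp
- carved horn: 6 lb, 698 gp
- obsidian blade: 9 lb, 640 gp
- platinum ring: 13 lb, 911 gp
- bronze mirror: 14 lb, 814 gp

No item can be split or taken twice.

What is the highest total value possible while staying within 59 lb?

4544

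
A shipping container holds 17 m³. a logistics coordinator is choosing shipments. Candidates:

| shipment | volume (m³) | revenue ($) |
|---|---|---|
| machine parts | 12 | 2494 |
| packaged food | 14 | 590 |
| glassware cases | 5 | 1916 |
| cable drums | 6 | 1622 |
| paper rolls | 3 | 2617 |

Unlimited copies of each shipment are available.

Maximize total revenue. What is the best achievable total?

Ranking by ratio (revenue/m³): paper rolls 872.33, glassware cases 383.20, cable drums 270.33, machine parts 207.83.
Taking 5×paper rolls: 15 m³ used, 13085 in revenue.
Every other selection either busts 17 m³ or fails to beat 13085.

13085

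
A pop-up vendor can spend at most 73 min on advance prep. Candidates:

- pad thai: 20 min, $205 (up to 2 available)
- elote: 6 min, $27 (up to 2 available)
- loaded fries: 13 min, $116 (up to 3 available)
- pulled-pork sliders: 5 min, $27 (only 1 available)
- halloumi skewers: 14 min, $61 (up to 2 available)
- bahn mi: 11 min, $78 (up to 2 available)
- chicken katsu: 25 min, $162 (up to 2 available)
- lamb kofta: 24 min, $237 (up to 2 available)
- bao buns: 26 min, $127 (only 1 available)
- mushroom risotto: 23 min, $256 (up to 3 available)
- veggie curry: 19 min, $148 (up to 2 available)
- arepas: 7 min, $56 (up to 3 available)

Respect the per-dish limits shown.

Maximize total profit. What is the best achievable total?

773

Greedy by ratio would take 3×mushroom risotto: 69 min used, total 768.
Replace mushroom risotto with pad thai + arepas: the trade gains 5 net, giving 773 at 73 min.
Every other selection either busts 73 min or exceeds an availability limit or fails to beat 773.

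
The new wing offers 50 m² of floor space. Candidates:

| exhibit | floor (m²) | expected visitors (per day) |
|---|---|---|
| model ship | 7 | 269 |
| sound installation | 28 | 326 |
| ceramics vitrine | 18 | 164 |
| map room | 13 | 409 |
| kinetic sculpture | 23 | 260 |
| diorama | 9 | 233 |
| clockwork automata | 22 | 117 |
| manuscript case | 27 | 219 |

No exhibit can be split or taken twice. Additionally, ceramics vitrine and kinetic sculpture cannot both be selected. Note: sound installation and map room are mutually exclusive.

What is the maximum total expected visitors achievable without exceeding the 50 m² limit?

1075

Taking model ship + ceramics vitrine + map room + diorama: 47 m² used, 1075 in expected visitors.
Runner-up model ship + map room + kinetic sculpture tops out at 938.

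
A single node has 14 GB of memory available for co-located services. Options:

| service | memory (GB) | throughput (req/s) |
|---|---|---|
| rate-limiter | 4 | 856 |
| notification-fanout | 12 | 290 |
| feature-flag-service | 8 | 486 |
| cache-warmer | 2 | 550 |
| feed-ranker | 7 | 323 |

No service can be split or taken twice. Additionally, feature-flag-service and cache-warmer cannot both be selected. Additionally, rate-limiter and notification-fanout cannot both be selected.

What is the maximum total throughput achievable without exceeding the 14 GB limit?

1729

Taking rate-limiter + cache-warmer + feed-ranker: 13 GB used, 1729 in throughput.
An exhaustive check of the 32 subsets confirms 1729.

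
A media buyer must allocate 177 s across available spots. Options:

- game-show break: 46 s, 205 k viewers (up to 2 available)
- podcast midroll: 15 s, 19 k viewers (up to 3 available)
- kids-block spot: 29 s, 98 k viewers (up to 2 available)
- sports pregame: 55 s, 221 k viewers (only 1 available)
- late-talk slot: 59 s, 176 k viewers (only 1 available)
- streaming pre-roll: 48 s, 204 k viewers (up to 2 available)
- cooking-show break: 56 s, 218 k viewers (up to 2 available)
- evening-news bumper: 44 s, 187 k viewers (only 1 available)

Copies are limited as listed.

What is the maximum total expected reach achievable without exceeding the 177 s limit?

By expected reach per s: game-show break 4.46, streaming pre-roll 4.25, evening-news bumper 4.25, sports pregame 4.02 lead.
A density-first pass picks 2×game-show break + kids-block spot + streaming pre-roll — 712 at 169 s.
The 48 s tied up in streaming pre-roll is better spent on sports pregame — total rises to 729 (176 s).
No other feasible combination exceeds 729.

729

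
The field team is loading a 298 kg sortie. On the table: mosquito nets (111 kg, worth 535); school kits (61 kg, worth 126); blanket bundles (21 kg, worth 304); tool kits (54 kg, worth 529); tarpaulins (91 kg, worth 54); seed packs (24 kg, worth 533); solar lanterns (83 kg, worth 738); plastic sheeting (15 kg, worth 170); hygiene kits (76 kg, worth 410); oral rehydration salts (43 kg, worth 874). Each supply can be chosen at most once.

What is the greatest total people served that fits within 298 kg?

3254

Ranking by ratio (people served/kg): seed packs 22.21, oral rehydration salts 20.33, blanket bundles 14.48, plastic sheeting 11.33.
Greedy by ratio would take blanket bundles + tool kits + seed packs + solar lanterns + plastic sheeting + oral rehydration salts: 240 kg used, total 3148.
Replace blanket bundles with hygiene kits: the trade gains 106 net, giving 3254 at 295 kg.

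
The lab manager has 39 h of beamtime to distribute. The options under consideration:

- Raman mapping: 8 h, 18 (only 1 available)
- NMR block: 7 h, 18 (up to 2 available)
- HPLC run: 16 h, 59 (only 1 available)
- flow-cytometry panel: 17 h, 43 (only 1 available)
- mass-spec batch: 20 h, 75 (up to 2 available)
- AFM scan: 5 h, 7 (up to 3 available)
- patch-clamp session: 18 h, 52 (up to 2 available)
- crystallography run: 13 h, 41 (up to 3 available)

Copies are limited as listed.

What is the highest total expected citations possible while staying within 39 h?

134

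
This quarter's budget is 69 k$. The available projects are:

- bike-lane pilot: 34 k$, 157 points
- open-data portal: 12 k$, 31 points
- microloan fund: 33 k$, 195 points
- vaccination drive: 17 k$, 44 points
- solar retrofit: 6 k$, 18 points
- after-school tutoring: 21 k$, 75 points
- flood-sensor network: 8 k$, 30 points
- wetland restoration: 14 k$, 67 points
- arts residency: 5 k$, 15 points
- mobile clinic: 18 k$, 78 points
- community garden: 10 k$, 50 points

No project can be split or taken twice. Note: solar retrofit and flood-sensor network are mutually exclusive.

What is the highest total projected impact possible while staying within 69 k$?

353

Density check — microloan fund 5.91, community garden 5.00, wetland restoration 4.79, bike-lane pilot 4.62 are the best per k$.
The ratio heuristic lands on microloan fund + flood-sensor network + wetland restoration + community garden (342) but leaves 4 k$ idle.
Replace wetland restoration with mobile clinic: the trade gains 11 net, giving 353 at 69 k$.
Nothing else feasible within 69 k$ beats 353.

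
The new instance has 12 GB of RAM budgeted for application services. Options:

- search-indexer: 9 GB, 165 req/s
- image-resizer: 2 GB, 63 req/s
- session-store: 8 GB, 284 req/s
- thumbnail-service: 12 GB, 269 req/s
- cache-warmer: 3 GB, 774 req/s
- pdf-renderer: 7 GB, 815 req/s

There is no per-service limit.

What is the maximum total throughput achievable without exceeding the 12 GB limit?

3096

4×cache-warmer uses 12 of the 12 GB and totals 3096.
No other feasible combination exceeds 3096.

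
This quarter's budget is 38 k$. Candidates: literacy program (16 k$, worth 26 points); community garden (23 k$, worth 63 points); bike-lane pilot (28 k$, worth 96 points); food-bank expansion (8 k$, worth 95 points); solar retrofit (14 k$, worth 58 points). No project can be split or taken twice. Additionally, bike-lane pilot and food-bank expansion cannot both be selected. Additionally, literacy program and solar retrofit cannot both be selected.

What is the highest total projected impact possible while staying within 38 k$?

158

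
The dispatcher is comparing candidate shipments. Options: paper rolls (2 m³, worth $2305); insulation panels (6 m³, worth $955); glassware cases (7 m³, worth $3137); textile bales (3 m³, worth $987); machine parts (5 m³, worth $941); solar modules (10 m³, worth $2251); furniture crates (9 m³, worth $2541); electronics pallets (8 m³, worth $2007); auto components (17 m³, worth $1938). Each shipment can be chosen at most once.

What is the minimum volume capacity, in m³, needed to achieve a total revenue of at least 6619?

Need the lightest bundle worth ≥ 6619.
paper rolls + glassware cases + textile bales + machine parts: 7370 revenue at 17 m³.
Below 17 m³ the best achievable stays under 6619.

17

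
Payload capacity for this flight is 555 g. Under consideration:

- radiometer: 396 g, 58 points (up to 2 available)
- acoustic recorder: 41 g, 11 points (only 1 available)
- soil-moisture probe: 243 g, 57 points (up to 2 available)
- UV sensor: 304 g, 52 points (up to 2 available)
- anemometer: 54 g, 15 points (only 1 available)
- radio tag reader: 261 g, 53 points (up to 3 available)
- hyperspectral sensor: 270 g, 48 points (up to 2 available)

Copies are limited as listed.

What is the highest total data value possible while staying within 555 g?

The ratio heuristic lands on acoustic recorder + soil-moisture probe + anemometer (83) but leaves 217 g idle.
The 41 g tied up in acoustic recorder is better spent on soil-moisture probe — total rises to 129 (540 g).

129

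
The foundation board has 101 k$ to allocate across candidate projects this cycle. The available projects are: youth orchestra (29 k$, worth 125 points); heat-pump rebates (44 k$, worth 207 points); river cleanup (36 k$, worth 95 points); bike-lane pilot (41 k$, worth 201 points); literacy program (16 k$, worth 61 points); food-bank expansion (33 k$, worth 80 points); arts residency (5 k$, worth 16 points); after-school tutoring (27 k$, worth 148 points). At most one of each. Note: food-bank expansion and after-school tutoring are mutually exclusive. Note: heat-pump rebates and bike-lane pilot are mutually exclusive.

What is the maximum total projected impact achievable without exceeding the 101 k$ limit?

480

Density check — after-school tutoring 5.48, bike-lane pilot 4.90, heat-pump rebates 4.70, youth orchestra 4.31 are the best per k$.
Taking the top-ratio projects first gives youth orchestra + bike-lane pilot + after-school tutoring for 474 (97 k$).
Dropping bike-lane pilot frees 41 k$; slotting in heat-pump rebates (44 k$) lifts the total to 480 at 100 k$.
No other feasible combination exceeds 480.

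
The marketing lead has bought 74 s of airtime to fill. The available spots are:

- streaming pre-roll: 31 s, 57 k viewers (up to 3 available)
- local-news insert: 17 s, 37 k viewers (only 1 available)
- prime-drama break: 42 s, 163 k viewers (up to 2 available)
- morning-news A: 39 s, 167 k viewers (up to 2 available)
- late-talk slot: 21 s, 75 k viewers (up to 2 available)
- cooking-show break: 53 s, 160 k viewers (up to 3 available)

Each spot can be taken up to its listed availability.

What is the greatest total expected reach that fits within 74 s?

242

By expected reach per s: morning-news A 4.28, prime-drama break 3.88, late-talk slot 3.57, cooking-show break 3.02 lead.
Morning-news A + late-talk slot uses 60 of the 74 s and totals 242.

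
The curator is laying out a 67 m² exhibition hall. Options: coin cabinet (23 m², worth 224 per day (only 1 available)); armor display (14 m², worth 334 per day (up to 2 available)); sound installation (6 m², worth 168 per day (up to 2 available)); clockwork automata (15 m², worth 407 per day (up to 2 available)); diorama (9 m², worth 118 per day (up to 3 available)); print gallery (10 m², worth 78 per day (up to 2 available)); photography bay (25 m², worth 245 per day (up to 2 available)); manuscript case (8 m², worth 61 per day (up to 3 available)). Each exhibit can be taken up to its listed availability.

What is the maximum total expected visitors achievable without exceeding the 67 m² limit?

1650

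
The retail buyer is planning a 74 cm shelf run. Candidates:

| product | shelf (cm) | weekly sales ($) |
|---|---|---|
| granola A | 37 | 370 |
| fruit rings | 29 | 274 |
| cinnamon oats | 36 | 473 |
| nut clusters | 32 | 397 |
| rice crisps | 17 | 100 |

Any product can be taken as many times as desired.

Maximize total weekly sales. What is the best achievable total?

By weekly sales per cm: cinnamon oats 13.14, nut clusters 12.41, granola A 10.00 lead.
Best packing: 2×cinnamon oats — 72 cm, 946 total.
The spare 2 cm is too small for any remaining product, and no exchange beats 946.

946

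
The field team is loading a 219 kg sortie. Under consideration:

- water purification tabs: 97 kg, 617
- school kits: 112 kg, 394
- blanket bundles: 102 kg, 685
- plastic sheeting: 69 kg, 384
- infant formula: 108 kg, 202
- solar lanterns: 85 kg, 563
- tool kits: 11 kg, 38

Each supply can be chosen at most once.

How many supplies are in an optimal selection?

3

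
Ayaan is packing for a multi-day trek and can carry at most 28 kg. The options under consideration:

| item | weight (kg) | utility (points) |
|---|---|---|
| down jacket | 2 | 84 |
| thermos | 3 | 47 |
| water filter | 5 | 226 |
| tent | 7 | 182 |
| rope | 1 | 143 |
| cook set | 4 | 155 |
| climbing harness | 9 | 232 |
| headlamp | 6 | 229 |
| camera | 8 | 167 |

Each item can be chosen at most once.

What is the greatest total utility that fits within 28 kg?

1069

Greedy by ratio would take down jacket + thermos + water filter + tent + rope + cook set + headlamp: 28 kg used, total 1066.
Dropping thermos and tent frees 10 kg; slotting in climbing harness (9 kg) lifts the total to 1069 at 27 kg.
Runner-up down jacket + thermos + water filter + tent + rope + cook set + headlamp tops out at 1066.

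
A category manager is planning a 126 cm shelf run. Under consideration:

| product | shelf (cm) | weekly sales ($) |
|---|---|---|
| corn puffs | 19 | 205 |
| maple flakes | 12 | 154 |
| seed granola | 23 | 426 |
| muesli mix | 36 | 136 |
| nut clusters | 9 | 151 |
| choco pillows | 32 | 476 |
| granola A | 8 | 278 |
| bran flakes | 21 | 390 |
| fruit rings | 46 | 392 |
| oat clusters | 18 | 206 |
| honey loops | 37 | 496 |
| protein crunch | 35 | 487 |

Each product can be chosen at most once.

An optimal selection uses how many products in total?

7

The maximum weekly sales within 126 cm is 2092.
maple flakes + seed granola + nut clusters + granola A + bran flakes + oat clusters + protein crunch hits 2092 at 126 cm.
Any selection reaching 2092 contains exactly 7 products.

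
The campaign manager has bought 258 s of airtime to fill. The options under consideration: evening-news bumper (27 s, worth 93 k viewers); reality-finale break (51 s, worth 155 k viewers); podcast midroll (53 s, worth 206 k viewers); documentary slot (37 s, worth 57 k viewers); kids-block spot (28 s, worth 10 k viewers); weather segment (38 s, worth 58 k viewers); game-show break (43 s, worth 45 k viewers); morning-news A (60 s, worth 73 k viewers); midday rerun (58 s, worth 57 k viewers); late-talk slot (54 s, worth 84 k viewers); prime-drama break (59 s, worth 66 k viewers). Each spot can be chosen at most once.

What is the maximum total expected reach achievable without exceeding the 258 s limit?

614

A density-first pass picks evening-news bumper + reality-finale break + podcast midroll + documentary slot + kids-block spot + late-talk slot — 605 at 250 s.
Dropping kids-block spot and late-talk slot frees 82 s; slotting in weather segment + game-show break (81 s) lifts the total to 614 at 249 s.
No other feasible combination exceeds 614.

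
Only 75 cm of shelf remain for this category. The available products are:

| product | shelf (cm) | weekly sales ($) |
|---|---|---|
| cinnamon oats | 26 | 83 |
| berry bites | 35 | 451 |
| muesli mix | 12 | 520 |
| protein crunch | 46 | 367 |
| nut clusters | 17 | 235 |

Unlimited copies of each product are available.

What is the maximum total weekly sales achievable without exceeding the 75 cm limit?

Ranking by ratio (weekly sales/cm): muesli mix 43.33, nut clusters 13.82, berry bites 12.89.
Taking 6×muesli mix: 72 cm used, 3120 in weekly sales.
Nothing else within 75 cm beats 3120.

3120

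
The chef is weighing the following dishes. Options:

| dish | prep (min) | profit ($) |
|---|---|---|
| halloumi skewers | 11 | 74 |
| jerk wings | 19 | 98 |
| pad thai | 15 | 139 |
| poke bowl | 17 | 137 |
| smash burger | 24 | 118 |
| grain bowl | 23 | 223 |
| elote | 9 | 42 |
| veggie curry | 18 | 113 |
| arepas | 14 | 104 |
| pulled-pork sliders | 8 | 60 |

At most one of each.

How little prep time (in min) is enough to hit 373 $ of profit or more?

Minimise min subject to total profit ≥ 373.
grain bowl + arepas + pulled-pork sliders reaches 387 using 45 min.
No combination under 45 min hits 373.

45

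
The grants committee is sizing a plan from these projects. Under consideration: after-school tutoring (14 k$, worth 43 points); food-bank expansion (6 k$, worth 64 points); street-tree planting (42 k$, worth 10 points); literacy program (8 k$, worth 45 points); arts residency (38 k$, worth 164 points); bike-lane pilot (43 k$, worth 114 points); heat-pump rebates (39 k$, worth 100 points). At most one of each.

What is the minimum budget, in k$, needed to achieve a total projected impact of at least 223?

Look for the lowest-budget combination reaching 223.
food-bank expansion + arts residency reaches 228 using 44 k$.
Any bundle with less than 44 k$ falls short of 223.

44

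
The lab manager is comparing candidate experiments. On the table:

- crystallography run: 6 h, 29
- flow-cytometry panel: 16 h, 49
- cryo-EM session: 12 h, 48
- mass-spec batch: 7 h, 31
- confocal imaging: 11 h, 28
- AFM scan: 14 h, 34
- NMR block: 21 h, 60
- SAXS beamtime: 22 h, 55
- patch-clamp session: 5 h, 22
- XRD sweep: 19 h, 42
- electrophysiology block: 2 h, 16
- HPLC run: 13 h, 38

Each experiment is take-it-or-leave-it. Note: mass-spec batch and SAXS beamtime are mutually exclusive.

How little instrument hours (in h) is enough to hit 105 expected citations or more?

25

Minimise h subject to total expected citations ≥ 105.
crystallography run + cryo-EM session + mass-spec batch reaches 108 using 25 h.
No combination under 25 h hits 105.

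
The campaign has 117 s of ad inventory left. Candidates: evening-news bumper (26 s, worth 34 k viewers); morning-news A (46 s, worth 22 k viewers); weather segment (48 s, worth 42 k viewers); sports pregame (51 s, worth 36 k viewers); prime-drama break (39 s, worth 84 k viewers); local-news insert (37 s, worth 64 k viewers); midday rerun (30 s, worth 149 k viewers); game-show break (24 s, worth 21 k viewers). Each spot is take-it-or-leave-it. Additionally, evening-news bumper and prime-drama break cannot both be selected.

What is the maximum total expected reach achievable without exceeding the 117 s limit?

Ranking by ratio (expected reach/s): midday rerun 4.97, prime-drama break 2.15, local-news insert 1.73, evening-news bumper 1.31.
Best packing: prime-drama break + local-news insert + midday rerun — 106 s, 297 total.
Runner-up weather segment + prime-drama break + midday rerun tops out at 275.

297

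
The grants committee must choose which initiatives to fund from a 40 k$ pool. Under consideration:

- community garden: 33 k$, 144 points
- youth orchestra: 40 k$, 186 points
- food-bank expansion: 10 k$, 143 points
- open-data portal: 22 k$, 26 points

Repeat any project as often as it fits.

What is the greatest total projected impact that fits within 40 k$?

572

By projected impact per k$: food-bank expansion 14.30, youth orchestra 4.65, community garden 4.36, open-data portal 1.18 lead.
Taking 4×food-bank expansion: 40 k$ used, 572 in projected impact.
Nothing else within 40 k$ beats 572.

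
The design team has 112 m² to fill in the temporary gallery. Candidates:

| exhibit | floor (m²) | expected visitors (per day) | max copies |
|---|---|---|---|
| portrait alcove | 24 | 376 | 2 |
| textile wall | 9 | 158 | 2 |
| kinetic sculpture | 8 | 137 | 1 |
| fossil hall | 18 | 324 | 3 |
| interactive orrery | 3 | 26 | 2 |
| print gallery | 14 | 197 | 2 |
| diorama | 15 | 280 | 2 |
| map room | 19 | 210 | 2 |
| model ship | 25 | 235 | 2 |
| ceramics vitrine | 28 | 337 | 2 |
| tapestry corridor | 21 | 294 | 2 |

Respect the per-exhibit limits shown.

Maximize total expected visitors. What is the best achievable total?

Taking 2×textile wall + kinetic sculpture + 3×fossil hall + 2×diorama: 110 m² used, 1985 in expected visitors.
No other feasible combination exceeds 1985.

1985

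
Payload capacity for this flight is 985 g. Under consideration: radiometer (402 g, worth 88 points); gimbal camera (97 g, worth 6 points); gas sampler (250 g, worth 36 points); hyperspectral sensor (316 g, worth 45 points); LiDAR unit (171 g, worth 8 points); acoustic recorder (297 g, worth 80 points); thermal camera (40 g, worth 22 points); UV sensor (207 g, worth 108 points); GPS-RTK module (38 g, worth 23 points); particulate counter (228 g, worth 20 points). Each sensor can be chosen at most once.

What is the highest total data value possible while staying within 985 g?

Density check — GPS-RTK module 0.61, thermal camera 0.55, UV sensor 0.52 are the best per g.
Radiometer + acoustic recorder + thermal camera + UV sensor + GPS-RTK module uses 984 of the 985 g and totals 321.
The spare 1 g is too small for any remaining sensor, and no exchange beats 321.

321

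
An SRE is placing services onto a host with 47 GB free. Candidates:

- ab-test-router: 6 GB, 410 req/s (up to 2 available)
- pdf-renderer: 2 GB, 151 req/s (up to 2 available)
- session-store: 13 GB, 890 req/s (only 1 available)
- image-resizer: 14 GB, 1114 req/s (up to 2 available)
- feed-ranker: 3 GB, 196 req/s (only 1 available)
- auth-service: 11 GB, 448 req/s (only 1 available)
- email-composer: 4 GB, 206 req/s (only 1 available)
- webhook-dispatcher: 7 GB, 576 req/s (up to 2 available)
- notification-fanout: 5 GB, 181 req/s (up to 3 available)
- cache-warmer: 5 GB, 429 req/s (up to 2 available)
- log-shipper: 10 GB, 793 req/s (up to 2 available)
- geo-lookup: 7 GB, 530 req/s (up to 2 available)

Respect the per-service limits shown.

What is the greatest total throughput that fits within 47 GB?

Ranking by ratio (throughput/GB): cache-warmer 85.80, webhook-dispatcher 82.29, image-resizer 79.57, log-shipper 79.30.
Taking the top-ratio services first gives pdf-renderer + image-resizer + 2×webhook-dispatcher + 2×cache-warmer + geo-lookup for 3805 (47 GB).
The 14 GB tied up in webhook-dispatcher and geo-lookup is better spent on image-resizer — total rises to 3813 (47 GB).
Nothing else within 47 GB beats 3813.

3813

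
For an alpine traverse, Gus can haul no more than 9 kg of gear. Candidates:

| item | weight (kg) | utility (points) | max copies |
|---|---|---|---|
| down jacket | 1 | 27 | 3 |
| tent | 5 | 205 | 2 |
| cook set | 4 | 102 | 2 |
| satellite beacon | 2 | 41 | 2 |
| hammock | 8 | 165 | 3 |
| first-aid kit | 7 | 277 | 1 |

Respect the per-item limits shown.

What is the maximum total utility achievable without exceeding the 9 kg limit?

331

By utility per kg: tent 41.00, first-aid kit 39.57, down jacket 27.00, cook set 25.50 lead.
Filling by ratio: 3×down jacket + tent for 286, with 1 kg left unused.
Replace down jacket and tent with first-aid kit: the trade gains 45 net, giving 331 at 9 kg.
That's the maximum — no swap from here does better than 331.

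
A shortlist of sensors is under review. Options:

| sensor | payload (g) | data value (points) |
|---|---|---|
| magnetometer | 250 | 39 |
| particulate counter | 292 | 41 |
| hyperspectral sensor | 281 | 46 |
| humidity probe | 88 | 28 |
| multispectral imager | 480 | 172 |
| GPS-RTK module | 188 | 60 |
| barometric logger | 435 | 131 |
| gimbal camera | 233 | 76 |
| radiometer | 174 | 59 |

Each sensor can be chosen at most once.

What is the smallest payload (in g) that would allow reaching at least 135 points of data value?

407

Minimise g subject to total data value ≥ 135.
Taking gimbal camera + radiometer gives 135 (≥ 135) for 407 g.
Below 407 g the best achievable stays under 135.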